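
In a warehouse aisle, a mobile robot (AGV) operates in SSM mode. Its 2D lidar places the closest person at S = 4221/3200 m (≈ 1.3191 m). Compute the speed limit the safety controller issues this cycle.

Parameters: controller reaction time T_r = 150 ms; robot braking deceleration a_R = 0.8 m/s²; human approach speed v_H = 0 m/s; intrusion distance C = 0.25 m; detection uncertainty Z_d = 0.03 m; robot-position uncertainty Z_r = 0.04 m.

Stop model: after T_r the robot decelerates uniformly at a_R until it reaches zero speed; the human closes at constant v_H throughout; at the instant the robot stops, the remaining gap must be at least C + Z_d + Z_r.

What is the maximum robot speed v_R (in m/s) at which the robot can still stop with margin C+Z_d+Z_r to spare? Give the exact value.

collect terms ⇒ (5/8)·v_R² + (3/20)·v_R + (-3197/3200) = 0
  disc = (3/20)² − 4·(5/8)·(-3197/3200) = 16129/6400 ; √disc = 127/80
  v_R = (−(3/20) + 127/80) / (2·(5/8)) = 23/20 m/s
check:
braking lasts T_s = (23/20)/(4/5) = 1.4375 s
robot in T_r: 1.1500·0.1500 = 0.1725 m
braking distance = 1.1500²/(2·0.8000) = 0.8266 m
person approaches 0.0000·(0.1500+1.4375) = 0.0000 m
margins: 0.2500+0.0300+0.0400 = 0.3200 m
sum ≈ 0.1725+0.8266+0.0000+0.3200 ≈ 1.3191 m = S ✓

v_R_max = 23/20 m/s = 1.1500 m/s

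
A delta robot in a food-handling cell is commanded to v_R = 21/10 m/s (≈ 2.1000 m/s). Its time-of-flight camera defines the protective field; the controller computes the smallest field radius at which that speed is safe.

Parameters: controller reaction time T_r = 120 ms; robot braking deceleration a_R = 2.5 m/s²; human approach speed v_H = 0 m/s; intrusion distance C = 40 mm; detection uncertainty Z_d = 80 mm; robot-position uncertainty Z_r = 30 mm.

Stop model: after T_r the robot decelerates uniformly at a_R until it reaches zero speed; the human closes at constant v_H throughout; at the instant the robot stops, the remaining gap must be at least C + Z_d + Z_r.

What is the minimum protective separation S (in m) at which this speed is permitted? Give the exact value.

stop time T_s = (21/10)/(5/2) = 0.8400 s
robot in T_r: 2.1000·0.1200 = 0.2520 m
robot covers 2.1000·0.8400 − ½·2.5000·0.8400² = 0.8820 m while stopping
person approaches 0.0000·(0.1200+0.8400) = 0.0000 m
C+Z_d+Z_r = 0.0400+0.0800+0.0300 = 0.1500 m
S_min ≈ 0.2520+0.8820+0.0000+0.1500  ⇒  S_min = 321/250 m

S_min = 321/250 m = 1.2840 m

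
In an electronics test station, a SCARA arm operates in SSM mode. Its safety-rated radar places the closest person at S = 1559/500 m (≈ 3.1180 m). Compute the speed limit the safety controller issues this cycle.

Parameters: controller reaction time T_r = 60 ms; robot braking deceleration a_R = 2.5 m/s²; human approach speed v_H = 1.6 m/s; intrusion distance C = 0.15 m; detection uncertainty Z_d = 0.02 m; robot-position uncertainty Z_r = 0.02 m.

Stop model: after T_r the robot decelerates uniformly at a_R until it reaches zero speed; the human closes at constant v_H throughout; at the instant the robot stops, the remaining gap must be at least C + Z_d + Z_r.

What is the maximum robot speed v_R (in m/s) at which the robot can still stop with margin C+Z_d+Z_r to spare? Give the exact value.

v_R_max = 12/5 m/s = 2.4000 m/s

at the boundary: (1/5)·v² + (7/10)·v + (-354/125) = 0
  disc = (7/10)² − 4·(1/5)·(-354/125) = 6889/2500 ; √disc = 83/50
  v_R = (−(7/10) + 83/50) / (2·(1/5)) = 12/5 m/s
check:
braking lasts T_s = (12/5)/(5/2) = 0.9600 s
robot covers v_R·T_r = 2.4000·0.0600 = 0.1440 m before braking
robot under decel: 2.4000²/(2·2.5000) = 1.1520 m
human over T_r+T_s: 1.6000·(0.0600+0.9600) = 1.6320 m
C+Z_d+Z_r = 0.1500+0.0200+0.0200 = 0.1900 m
sum ≈ 0.1440+1.1520+1.6320+0.1900 ≈ 3.1180 m = S ✓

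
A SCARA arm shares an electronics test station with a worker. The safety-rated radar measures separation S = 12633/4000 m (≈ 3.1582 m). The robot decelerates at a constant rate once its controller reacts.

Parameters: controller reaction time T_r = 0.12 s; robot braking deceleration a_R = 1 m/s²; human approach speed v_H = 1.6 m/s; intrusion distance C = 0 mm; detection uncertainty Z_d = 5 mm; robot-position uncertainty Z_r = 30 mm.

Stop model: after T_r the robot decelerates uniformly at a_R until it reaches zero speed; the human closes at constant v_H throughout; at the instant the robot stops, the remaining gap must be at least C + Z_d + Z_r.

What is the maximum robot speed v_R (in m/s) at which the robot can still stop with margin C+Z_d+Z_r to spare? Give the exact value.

at the boundary: (1/2)·v² + (43/25)·v + (-469/160) = 0
  disc = (43/25)² − 4·(1/2)·(-469/160) = 88209/10000 ; √disc = 297/100
  v_R = (−(43/25) + 297/100) / (2·(1/2)) = 5/4 m/s
check:
stop time T_s = (5/4)/1 = 1.2500 s
robot covers v_R·T_r = 1.2500·0.1200 = 0.1500 m before braking
braking distance = 1.2500²/(2·1.0000) = 0.7812 m
human closes 1.6000·1.3700 = 2.1920 m
C+Z_d+Z_r = 0.0000+0.0050+0.0300 = 0.0350 m
sum ≈ 0.1500+0.7812+2.1920+0.0350 ≈ 3.1582 m = S ✓

v_R_max = 5/4 m/s = 1.2500 m/s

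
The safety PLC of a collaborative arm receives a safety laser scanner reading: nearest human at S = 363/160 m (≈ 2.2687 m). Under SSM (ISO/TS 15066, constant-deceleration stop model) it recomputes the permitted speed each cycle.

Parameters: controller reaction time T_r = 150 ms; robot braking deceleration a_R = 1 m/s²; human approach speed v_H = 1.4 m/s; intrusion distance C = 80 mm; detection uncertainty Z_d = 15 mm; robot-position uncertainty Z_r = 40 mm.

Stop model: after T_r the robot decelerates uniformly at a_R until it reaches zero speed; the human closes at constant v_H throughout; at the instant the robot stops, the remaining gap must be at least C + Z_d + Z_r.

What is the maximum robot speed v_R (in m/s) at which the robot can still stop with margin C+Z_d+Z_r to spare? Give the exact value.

v_R_max = 19/20 m/s = 0.9500 m/s

at the boundary: (1/2)·v² + (31/20)·v + (-1539/800) = 0
  disc = (31/20)² − 4·(1/2)·(-1539/800) = 25/4 ; √disc = 5/2
  v_R = (−(31/20) + 5/2) / (2·(1/2)) = 19/20 m/s
check:
braking lasts T_s = (19/20)/1 = 0.9500 s
robot covers v_R·T_r = 0.9500·0.1500 = 0.1425 m before braking
robot covers 0.9500·0.9500 − ½·1.0000·0.9500² = 0.4512 m while stopping
human closes 1.4000·1.1000 = 1.5400 m
margins: 0.0800+0.0150+0.0400 = 0.1350 m
sum ≈ 0.1425+0.4512+1.5400+0.1350 ≈ 2.2687 m = S ✓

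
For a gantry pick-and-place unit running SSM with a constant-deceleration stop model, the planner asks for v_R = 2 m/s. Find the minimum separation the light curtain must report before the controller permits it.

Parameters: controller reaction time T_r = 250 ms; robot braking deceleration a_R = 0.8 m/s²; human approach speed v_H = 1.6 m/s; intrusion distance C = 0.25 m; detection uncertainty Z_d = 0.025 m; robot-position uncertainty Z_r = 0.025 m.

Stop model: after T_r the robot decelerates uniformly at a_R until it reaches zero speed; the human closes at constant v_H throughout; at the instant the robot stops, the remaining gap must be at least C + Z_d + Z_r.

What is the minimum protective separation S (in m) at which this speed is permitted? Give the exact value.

T_s = v_R/a_R = 2/(4/5) = 2.5000 s
robot covers v_R·T_r = 2.0000·0.2500 = 0.5000 m before braking
robot under decel: 2.0000²/(2·0.8000) = 2.5000 m
person approaches 1.6000·(0.2500+2.5000) = 4.4000 m
margins: 0.2500+0.0250+0.0250 = 0.3000 m
S_min ≈ 0.5000+2.5000+4.4000+0.3000  ⇒  S_min = 77/10 m

S_min = 77/10 m = 7.7000 m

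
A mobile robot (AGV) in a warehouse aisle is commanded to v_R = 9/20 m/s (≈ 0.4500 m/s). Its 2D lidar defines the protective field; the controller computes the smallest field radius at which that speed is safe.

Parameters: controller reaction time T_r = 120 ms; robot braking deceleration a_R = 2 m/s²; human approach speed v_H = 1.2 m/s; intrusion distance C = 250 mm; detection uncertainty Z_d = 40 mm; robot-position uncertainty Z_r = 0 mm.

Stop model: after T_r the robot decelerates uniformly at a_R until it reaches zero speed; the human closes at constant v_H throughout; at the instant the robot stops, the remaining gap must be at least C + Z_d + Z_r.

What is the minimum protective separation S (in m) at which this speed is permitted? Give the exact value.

S_min = 6469/8000 m = 0.8086 m

T_s = v_R/a_R = (9/20)/2 = 0.2250 s
reaction-phase robot travel = 0.4500·0.1200 = 0.0540 m
braking distance = 0.4500²/(2·2.0000) = 0.0506 m
person approaches 1.2000·(0.1200+0.2250) = 0.4140 m
C+Z_d+Z_r = 0.2500+0.0400+0.0000 = 0.2900 m
S_min ≈ 0.0540+0.0506+0.4140+0.2900  ⇒  S_min = 6469/8000 m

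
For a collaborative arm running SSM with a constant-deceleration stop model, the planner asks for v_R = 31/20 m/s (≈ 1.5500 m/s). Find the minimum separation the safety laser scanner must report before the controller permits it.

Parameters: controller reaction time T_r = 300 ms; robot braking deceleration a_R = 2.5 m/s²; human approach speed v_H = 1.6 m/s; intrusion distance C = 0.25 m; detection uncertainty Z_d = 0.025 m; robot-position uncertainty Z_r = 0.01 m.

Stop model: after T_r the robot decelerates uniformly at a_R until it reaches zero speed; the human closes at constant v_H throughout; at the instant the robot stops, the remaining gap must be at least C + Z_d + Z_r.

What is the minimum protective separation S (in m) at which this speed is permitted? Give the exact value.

S_min = 1081/400 m = 2.7025 m

T_s = v_R/a_R = (31/20)/(5/2) = 0.6200 s
reaction-phase robot travel = 1.5500·0.3000 = 0.4650 m
robot covers 1.5500·0.6200 − ½·2.5000·0.6200² = 0.4805 m while stopping
human over T_r+T_s: 1.6000·(0.3000+0.6200) = 1.4720 m
margins: 0.2500+0.0250+0.0100 = 0.2850 m
S_min ≈ 0.4650+0.4805+1.4720+0.2850  ⇒  S_min = 1081/400 m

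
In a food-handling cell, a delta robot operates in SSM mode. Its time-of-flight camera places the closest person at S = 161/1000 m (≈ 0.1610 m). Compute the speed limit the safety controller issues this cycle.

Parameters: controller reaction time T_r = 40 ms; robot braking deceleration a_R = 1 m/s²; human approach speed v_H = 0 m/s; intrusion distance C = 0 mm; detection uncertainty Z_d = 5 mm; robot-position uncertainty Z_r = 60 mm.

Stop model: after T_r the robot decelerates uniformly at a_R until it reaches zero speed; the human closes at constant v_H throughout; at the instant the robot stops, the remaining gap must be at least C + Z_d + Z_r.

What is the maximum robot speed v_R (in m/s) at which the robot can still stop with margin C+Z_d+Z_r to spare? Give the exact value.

at the boundary: (1/2)·v² + (1/25)·v + (-12/125) = 0
  disc = (1/25)² − 4·(1/2)·(-12/125) = 121/625 ; √disc = 11/25
  v_R = (−(1/25) + 11/25) / (2·(1/2)) = 2/5 m/s
check:
braking lasts T_s = (2/5)/1 = 0.4000 s
robot in T_r: 0.4000·0.0400 = 0.0160 m
robot under decel: 0.4000²/(2·1.0000) = 0.0800 m
person approaches 0.0000·(0.0400+0.4000) = 0.0000 m
C+Z_d+Z_r = 0.0000+0.0050+0.0600 = 0.0650 m
sum ≈ 0.0160+0.0800+0.0000+0.0650 ≈ 0.1610 m = S ✓

v_R_max = 2/5 m/s = 0.4000 m/s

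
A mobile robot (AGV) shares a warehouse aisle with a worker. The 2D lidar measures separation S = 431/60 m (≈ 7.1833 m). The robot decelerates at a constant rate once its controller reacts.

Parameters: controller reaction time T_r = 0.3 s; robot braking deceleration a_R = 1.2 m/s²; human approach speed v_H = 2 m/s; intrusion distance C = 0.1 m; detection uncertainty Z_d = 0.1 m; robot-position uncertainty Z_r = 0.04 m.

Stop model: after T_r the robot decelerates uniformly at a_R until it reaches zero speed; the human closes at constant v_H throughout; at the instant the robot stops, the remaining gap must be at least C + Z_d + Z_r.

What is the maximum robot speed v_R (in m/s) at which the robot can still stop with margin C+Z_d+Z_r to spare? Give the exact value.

v_R_max = 11/5 m/s = 2.2000 m/s

quadratic (5/12)·v² + (59/30)·v + (-1903/300) = 0
  disc = (59/30)² − 4·(5/12)·(-1903/300) = 361/25 ; √disc = 19/5
  v_R = (−(59/30) + 19/5) / (2·(5/12)) = 11/5 m/s
check:
stop time T_s = (11/5)/(6/5) = 1.8333 s
robot in T_r: 2.2000·0.3000 = 0.6600 m
robot under decel: 2.2000²/(2·1.2000) = 2.0167 m
human closes 2.0000·2.1333 = 4.2667 m
margins: 0.1000+0.1000+0.0400 = 0.2400 m
sum ≈ 0.6600+2.0167+4.2667+0.2400 ≈ 7.1833 m = S ✓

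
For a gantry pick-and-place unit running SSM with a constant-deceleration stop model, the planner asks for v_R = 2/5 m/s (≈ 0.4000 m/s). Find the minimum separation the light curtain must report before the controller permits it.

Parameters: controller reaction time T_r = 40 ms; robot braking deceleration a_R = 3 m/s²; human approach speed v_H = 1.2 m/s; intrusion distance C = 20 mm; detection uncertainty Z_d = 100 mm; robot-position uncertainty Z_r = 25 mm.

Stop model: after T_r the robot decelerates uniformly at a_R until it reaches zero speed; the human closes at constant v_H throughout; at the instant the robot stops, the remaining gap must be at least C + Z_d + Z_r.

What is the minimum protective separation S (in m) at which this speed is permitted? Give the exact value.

T_s = v_R/a_R = (2/5)/3 = 0.1333 s
reaction-phase robot travel = 0.4000·0.0400 = 0.0160 m
braking distance = 0.4000²/(2·3.0000) = 0.0267 m
human closes 1.2000·0.1733 = 0.2080 m
residual clearance needed = 0.0200+0.1000+0.0250 = 0.1450 m
S_min ≈ 0.0160+0.0267+0.2080+0.1450  ⇒  S_min = 1187/3000 m

S_min = 1187/3000 m = 0.3957 m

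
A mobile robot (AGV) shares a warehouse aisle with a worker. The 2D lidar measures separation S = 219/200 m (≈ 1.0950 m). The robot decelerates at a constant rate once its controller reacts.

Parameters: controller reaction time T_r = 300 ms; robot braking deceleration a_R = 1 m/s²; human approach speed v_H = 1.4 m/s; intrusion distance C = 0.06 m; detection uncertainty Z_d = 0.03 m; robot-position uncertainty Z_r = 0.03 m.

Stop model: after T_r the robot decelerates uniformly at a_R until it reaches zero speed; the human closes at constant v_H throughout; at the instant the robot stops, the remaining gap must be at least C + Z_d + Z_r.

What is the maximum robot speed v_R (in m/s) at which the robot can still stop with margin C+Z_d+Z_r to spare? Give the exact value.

v_R_max = 3/10 m/s = 0.3000 m/s

at the boundary: (1/2)·v² + (17/10)·v + (-111/200) = 0
  disc = (17/10)² − 4·(1/2)·(-111/200) = 4 ; √disc = 2
  v_R = (−(17/10) + 2) / (2·(1/2)) = 3/10 m/s
check:
T_s = v_R/a_R = (3/10)/1 = 0.3000 s
robot in T_r: 0.3000·0.3000 = 0.0900 m
braking distance = 0.3000²/(2·1.0000) = 0.0450 m
human over T_r+T_s: 1.4000·(0.3000+0.3000) = 0.8400 m
residual clearance needed = 0.0600+0.0300+0.0300 = 0.1200 m
sum ≈ 0.0900+0.0450+0.8400+0.1200 ≈ 1.0950 m = S ✓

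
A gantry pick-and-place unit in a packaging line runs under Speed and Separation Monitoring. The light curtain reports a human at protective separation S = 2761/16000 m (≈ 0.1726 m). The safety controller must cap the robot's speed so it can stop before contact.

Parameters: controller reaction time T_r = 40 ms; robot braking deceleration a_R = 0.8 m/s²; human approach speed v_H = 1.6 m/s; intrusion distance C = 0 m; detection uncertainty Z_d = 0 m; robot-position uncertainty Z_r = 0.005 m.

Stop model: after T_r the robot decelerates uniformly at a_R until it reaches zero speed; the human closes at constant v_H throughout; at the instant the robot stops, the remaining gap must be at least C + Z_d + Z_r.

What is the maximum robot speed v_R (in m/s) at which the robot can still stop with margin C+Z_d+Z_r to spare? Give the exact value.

quadratic (5/8)·v² + (51/25)·v + (-1657/16000) = 0
  disc = (51/25)² − 4·(5/8)·(-1657/16000) = 707281/160000 ; √disc = 841/400
  v_R = (−(51/25) + 841/400) / (2·(5/8)) = 1/20 m/s
check:
braking lasts T_s = (1/20)/(4/5) = 0.0625 s
robot in T_r: 0.0500·0.0400 = 0.0020 m
braking distance = 0.0500²/(2·0.8000) = 0.0016 m
human closes 1.6000·0.1025 = 0.1640 m
C+Z_d+Z_r = 0.0000+0.0000+0.0050 = 0.0050 m
sum ≈ 0.0020+0.0016+0.1640+0.0050 ≈ 0.1726 m = S ✓

v_R_max = 1/20 m/s = 0.0500 m/s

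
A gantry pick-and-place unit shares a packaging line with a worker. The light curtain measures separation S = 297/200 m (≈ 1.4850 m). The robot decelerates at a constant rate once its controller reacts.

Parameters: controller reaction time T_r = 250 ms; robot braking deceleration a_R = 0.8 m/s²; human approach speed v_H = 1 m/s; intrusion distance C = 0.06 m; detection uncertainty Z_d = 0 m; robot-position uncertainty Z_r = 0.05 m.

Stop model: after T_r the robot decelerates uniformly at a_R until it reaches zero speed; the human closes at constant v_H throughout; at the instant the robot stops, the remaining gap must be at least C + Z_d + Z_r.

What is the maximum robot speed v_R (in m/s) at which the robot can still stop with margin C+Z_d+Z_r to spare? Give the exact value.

quadratic (5/8)·v² + (3/2)·v + (-9/8) = 0
  disc = (3/2)² − 4·(5/8)·(-9/8) = 81/16 ; √disc = 9/4
  v_R = (−(3/2) + 9/4) / (2·(5/8)) = 3/5 m/s
check:
stop time T_s = (3/5)/(4/5) = 0.7500 s
robot in T_r: 0.6000·0.2500 = 0.1500 m
robot under decel: 0.6000²/(2·0.8000) = 0.2250 m
human closes 1.0000·1.0000 = 1.0000 m
C+Z_d+Z_r = 0.0600+0.0000+0.0500 = 0.1100 m
sum ≈ 0.1500+0.2250+1.0000+0.1100 ≈ 1.4850 m = S ✓

v_R_max = 3/5 m/s = 0.6000 m/s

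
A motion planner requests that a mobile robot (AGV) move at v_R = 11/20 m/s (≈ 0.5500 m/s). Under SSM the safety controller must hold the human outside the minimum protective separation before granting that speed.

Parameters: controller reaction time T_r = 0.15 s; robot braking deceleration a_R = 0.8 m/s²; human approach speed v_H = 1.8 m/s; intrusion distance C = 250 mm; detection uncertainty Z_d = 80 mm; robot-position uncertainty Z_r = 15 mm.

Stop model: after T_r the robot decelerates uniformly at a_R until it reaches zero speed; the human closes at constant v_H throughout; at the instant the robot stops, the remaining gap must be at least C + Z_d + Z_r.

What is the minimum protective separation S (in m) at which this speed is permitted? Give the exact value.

T_s = v_R/a_R = (11/20)/(4/5) = 0.6875 s
robot covers v_R·T_r = 0.5500·0.1500 = 0.0825 m before braking
robot under decel: 0.5500²/(2·0.8000) = 0.1891 m
person approaches 1.8000·(0.1500+0.6875) = 1.5075 m
margins: 0.2500+0.0800+0.0150 = 0.3450 m
S_min ≈ 0.0825+0.1891+1.5075+0.3450  ⇒  S_min = 6797/3200 m

S_min = 6797/3200 m = 2.1241 m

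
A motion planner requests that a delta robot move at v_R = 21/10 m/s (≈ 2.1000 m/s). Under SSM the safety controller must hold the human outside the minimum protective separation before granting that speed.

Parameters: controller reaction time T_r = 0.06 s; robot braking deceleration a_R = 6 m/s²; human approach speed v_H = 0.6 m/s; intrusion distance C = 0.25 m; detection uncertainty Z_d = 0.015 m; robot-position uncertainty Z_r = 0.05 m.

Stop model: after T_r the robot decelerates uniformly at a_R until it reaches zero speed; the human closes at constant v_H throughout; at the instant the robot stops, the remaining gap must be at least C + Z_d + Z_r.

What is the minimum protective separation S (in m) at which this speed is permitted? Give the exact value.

S_min = 2109/2000 m = 1.0545 m

T_s = v_R/a_R = (21/10)/6 = 0.3500 s
reaction-phase robot travel = 2.1000·0.0600 = 0.1260 m
robot under decel: 2.1000²/(2·6.0000) = 0.3675 m
human over T_r+T_s: 0.6000·(0.0600+0.3500) = 0.2460 m
C+Z_d+Z_r = 0.2500+0.0150+0.0500 = 0.3150 m
S_min ≈ 0.1260+0.3675+0.2460+0.3150  ⇒  S_min = 2109/2000 m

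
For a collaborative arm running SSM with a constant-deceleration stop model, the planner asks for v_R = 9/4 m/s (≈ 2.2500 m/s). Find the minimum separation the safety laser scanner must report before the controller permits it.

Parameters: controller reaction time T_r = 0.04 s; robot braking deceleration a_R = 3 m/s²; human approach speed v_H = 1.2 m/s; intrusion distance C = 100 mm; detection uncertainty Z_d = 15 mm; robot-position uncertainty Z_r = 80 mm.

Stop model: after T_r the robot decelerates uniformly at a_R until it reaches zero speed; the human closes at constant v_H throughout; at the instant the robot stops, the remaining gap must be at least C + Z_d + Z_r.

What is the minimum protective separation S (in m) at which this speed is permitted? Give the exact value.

S_min = 8307/4000 m = 2.0768 m

stop time T_s = (9/4)/3 = 0.7500 s
robot in T_r: 2.2500·0.0400 = 0.0900 m
braking distance = 2.2500²/(2·3.0000) = 0.8438 m
person approaches 1.2000·(0.0400+0.7500) = 0.9480 m
C+Z_d+Z_r = 0.1000+0.0150+0.0800 = 0.1950 m
S_min ≈ 0.0900+0.8438+0.9480+0.1950  ⇒  S_min = 8307/4000 m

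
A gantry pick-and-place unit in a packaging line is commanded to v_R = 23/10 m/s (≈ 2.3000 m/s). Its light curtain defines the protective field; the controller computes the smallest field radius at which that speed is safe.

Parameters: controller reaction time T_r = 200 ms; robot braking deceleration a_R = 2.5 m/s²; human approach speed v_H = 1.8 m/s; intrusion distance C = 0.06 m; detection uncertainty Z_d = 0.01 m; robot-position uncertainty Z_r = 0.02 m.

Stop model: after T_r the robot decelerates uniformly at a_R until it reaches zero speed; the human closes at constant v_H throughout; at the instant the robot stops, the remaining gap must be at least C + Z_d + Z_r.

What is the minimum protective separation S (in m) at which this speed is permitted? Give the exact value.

S_min = 453/125 m = 3.6240 m

stop time T_s = (23/10)/(5/2) = 0.9200 s
robot covers v_R·T_r = 2.3000·0.2000 = 0.4600 m before braking
robot under decel: 2.3000²/(2·2.5000) = 1.0580 m
human closes 1.8000·1.1200 = 2.0160 m
C+Z_d+Z_r = 0.0600+0.0100+0.0200 = 0.0900 m
S_min ≈ 0.4600+1.0580+2.0160+0.0900  ⇒  S_min = 453/125 m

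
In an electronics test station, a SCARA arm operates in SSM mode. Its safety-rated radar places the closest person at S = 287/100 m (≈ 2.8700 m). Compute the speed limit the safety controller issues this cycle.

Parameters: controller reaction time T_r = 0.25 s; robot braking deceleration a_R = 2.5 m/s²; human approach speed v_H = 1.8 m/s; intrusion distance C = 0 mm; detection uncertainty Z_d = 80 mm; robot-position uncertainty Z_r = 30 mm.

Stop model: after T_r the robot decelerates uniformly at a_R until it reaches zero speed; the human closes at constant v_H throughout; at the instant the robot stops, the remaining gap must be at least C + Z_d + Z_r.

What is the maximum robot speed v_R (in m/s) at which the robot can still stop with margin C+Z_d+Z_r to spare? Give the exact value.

collect terms ⇒ (1/5)·v_R² + (97/100)·v_R + (-231/100) = 0
  disc = (97/100)² − 4·(1/5)·(-231/100) = 27889/10000 ; √disc = 167/100
  v_R = (−(97/100) + 167/100) / (2·(1/5)) = 7/4 m/s
check:
T_s = v_R/a_R = (7/4)/(5/2) = 0.7000 s
robot covers v_R·T_r = 1.7500·0.2500 = 0.4375 m before braking
robot under decel: 1.7500²/(2·2.5000) = 0.6125 m
human over T_r+T_s: 1.8000·(0.2500+0.7000) = 1.7100 m
C+Z_d+Z_r = 0.0000+0.0800+0.0300 = 0.1100 m
sum ≈ 0.4375+0.6125+1.7100+0.1100 ≈ 2.8700 m = S ✓

v_R_max = 7/4 m/s = 1.7500 m/s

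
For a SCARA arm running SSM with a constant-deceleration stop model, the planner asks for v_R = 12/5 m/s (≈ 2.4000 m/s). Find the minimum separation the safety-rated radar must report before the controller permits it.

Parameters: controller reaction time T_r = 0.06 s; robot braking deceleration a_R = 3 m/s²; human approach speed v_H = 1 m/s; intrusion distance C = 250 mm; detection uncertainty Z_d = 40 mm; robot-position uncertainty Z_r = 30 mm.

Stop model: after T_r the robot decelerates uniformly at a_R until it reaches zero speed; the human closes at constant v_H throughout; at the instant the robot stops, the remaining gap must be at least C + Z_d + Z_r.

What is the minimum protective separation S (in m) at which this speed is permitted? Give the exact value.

braking lasts T_s = (12/5)/3 = 0.8000 s
reaction-phase robot travel = 2.4000·0.0600 = 0.1440 m
braking distance = 2.4000²/(2·3.0000) = 0.9600 m
human closes 1.0000·0.8600 = 0.8600 m
margins: 0.2500+0.0400+0.0300 = 0.3200 m
S_min ≈ 0.1440+0.9600+0.8600+0.3200  ⇒  S_min = 571/250 m

S_min = 571/250 m = 2.2840 m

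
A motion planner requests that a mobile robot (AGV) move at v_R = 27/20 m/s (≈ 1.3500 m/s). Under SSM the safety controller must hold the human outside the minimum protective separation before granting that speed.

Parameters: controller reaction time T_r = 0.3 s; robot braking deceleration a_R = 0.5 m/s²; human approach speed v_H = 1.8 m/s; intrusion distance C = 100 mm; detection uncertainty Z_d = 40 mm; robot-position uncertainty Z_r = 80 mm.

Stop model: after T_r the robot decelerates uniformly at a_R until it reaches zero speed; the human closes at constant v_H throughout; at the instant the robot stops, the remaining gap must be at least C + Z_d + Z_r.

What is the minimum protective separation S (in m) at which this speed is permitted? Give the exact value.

T_s = v_R/a_R = (27/20)/(1/2) = 2.7000 s
reaction-phase robot travel = 1.3500·0.3000 = 0.4050 m
braking distance = 1.3500²/(2·0.5000) = 1.8225 m
human closes 1.8000·3.0000 = 5.4000 m
residual clearance needed = 0.1000+0.0400+0.0800 = 0.2200 m
S_min ≈ 0.4050+1.8225+5.4000+0.2200  ⇒  S_min = 3139/400 m

S_min = 3139/400 m = 7.8475 m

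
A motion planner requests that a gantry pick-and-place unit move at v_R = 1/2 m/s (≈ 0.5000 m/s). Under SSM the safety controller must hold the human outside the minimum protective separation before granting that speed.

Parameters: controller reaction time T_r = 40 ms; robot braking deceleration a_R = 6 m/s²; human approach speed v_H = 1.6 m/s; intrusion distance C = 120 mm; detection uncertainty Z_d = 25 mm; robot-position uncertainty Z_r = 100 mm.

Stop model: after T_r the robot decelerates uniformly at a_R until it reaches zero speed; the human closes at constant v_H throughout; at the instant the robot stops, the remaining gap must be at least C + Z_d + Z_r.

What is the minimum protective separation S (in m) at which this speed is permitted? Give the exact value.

braking lasts T_s = (1/2)/6 = 0.0833 s
reaction-phase robot travel = 0.5000·0.0400 = 0.0200 m
braking distance = 0.5000²/(2·6.0000) = 0.0208 m
human closes 1.6000·0.1233 = 0.1973 m
C+Z_d+Z_r = 0.1200+0.0250+0.1000 = 0.2450 m
S_min ≈ 0.0200+0.0208+0.1973+0.2450  ⇒  S_min = 2899/6000 m

S_min = 2899/6000 m = 0.4832 m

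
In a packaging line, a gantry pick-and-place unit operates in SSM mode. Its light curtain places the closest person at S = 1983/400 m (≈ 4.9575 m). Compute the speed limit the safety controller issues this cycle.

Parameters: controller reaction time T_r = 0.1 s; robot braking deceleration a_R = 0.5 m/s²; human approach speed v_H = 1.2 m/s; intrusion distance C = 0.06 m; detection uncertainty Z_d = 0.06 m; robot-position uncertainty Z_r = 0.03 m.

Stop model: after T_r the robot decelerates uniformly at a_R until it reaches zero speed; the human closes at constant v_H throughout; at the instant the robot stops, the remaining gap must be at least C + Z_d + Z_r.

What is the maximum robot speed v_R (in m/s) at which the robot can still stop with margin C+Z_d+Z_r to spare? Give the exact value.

v_R_max = 5/4 m/s = 1.2500 m/s

collect terms ⇒ (1)·v_R² + (5/2)·v_R + (-75/16) = 0
  disc = (5/2)² − 4·(1)·(-75/16) = 25 ; √disc = 5
  v_R = (−(5/2) + 5) / (2·(1)) = 5/4 m/s
check:
stop time T_s = (5/4)/(1/2) = 2.5000 s
robot in T_r: 1.2500·0.1000 = 0.1250 m
robot covers 1.2500·2.5000 − ½·0.5000·2.5000² = 1.5625 m while stopping
human over T_r+T_s: 1.2000·(0.1000+2.5000) = 3.1200 m
margins: 0.0600+0.0600+0.0300 = 0.1500 m
sum ≈ 0.1250+1.5625+3.1200+0.1500 ≈ 4.9575 m = S ✓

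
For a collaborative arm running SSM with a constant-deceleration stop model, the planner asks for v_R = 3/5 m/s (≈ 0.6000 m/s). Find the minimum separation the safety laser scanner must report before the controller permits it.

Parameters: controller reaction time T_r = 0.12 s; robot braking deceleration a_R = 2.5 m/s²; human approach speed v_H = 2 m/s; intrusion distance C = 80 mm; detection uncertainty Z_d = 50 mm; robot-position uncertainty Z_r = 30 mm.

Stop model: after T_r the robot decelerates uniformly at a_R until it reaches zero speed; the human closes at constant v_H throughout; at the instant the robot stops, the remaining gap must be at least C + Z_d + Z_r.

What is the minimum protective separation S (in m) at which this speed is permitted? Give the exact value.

S_min = 128/125 m = 1.0240 m

stop time T_s = (3/5)/(5/2) = 0.2400 s
robot in T_r: 0.6000·0.1200 = 0.0720 m
robot under decel: 0.6000²/(2·2.5000) = 0.0720 m
human over T_r+T_s: 2.0000·(0.1200+0.2400) = 0.7200 m
C+Z_d+Z_r = 0.0800+0.0500+0.0300 = 0.1600 m
S_min ≈ 0.0720+0.0720+0.7200+0.1600  ⇒  S_min = 128/125 m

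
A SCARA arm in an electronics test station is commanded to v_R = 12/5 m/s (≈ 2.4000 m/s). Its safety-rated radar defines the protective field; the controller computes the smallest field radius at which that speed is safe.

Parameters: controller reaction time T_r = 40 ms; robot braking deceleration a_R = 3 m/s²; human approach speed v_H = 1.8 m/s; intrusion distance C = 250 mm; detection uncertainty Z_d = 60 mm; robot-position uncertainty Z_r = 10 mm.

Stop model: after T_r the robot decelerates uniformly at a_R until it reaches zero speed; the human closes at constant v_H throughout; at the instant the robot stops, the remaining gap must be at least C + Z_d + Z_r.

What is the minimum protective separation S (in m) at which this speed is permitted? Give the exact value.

S_min = 361/125 m = 2.8880 m

stop time T_s = (12/5)/3 = 0.8000 s
reaction-phase robot travel = 2.4000·0.0400 = 0.0960 m
braking distance = 2.4000²/(2·3.0000) = 0.9600 m
human closes 1.8000·0.8400 = 1.5120 m
residual clearance needed = 0.2500+0.0600+0.0100 = 0.3200 m
S_min ≈ 0.0960+0.9600+1.5120+0.3200  ⇒  S_min = 361/125 m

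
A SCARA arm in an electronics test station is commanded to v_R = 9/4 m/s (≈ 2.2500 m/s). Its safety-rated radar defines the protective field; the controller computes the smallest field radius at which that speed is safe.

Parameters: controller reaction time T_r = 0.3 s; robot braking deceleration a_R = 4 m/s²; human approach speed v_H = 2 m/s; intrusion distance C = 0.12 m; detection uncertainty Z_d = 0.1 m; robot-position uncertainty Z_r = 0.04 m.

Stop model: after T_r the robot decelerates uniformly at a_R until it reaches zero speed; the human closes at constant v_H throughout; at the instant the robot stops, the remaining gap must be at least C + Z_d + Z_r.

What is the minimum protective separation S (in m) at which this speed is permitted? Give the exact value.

S_min = 10537/3200 m = 3.2928 m

braking lasts T_s = (9/4)/4 = 0.5625 s
robot covers v_R·T_r = 2.2500·0.3000 = 0.6750 m before braking
robot under decel: 2.2500²/(2·4.0000) = 0.6328 m
human closes 2.0000·0.8625 = 1.7250 m
margins: 0.1200+0.1000+0.0400 = 0.2600 m
S_min ≈ 0.6750+0.6328+1.7250+0.2600  ⇒  S_min = 10537/3200 m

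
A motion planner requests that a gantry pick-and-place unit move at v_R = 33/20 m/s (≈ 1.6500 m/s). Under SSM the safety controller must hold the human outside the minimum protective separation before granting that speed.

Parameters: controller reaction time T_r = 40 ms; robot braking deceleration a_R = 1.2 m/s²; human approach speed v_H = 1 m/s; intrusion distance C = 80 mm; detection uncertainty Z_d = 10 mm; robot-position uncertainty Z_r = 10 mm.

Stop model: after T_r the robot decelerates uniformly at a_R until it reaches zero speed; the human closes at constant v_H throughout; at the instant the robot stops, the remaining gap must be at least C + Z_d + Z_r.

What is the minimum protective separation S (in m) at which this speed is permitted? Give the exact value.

T_s = v_R/a_R = (33/20)/(6/5) = 1.3750 s
robot covers v_R·T_r = 1.6500·0.0400 = 0.0660 m before braking
braking distance = 1.6500²/(2·1.2000) = 1.1344 m
person approaches 1.0000·(0.0400+1.3750) = 1.4150 m
margins: 0.0800+0.0100+0.0100 = 0.1000 m
S_min ≈ 0.0660+1.1344+1.4150+0.1000  ⇒  S_min = 21723/8000 m

S_min = 21723/8000 m = 2.7154 m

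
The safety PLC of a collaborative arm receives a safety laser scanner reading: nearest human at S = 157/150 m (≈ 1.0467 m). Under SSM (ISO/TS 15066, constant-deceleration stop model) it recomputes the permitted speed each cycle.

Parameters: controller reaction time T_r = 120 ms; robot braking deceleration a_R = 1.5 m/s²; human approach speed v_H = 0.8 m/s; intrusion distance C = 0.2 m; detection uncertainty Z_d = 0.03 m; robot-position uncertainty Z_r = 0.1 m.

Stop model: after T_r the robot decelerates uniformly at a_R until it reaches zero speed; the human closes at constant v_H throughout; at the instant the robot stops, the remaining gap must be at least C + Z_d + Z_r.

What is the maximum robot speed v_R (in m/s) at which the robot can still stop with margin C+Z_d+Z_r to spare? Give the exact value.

v_R_max = 7/10 m/s = 0.7000 m/s

quadratic (1/3)·v² + (49/75)·v + (-931/1500) = 0
  disc = (49/75)² − 4·(1/3)·(-931/1500) = 784/625 ; √disc = 28/25
  v_R = (−(49/75) + 28/25) / (2·(1/3)) = 7/10 m/s
check:
braking lasts T_s = (7/10)/(3/2) = 0.4667 s
reaction-phase robot travel = 0.7000·0.1200 = 0.0840 m
robot covers 0.7000·0.4667 − ½·1.5000·0.4667² = 0.1633 m while stopping
human closes 0.8000·0.5867 = 0.4693 m
residual clearance needed = 0.2000+0.0300+0.1000 = 0.3300 m
sum ≈ 0.0840+0.1633+0.4693+0.3300 ≈ 1.0467 m = S ✓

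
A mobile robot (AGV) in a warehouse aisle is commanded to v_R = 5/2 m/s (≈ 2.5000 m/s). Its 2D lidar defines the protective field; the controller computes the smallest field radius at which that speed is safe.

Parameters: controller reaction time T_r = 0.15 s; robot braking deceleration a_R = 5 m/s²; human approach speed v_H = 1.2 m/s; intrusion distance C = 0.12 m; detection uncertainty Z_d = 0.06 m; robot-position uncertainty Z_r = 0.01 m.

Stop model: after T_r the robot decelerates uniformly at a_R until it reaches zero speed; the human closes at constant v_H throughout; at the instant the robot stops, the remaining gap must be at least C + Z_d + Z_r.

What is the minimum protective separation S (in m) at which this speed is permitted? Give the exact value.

S_min = 197/100 m = 1.9700 m

braking lasts T_s = (5/2)/5 = 0.5000 s
robot covers v_R·T_r = 2.5000·0.1500 = 0.3750 m before braking
braking distance = 2.5000²/(2·5.0000) = 0.6250 m
person approaches 1.2000·(0.1500+0.5000) = 0.7800 m
residual clearance needed = 0.1200+0.0600+0.0100 = 0.1900 m
S_min ≈ 0.3750+0.6250+0.7800+0.1900  ⇒  S_min = 197/100 m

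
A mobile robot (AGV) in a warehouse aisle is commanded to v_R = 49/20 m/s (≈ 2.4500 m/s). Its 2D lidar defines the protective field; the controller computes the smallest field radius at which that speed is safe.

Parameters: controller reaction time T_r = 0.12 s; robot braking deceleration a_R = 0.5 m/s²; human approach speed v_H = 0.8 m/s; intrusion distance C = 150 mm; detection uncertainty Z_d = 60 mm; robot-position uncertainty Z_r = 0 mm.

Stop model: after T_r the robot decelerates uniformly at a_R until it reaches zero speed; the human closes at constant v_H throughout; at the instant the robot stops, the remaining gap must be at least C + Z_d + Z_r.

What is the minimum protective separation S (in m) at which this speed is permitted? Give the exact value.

T_s = v_R/a_R = (49/20)/(1/2) = 4.9000 s
reaction-phase robot travel = 2.4500·0.1200 = 0.2940 m
robot covers 2.4500·4.9000 − ½·0.5000·4.9000² = 6.0025 m while stopping
person approaches 0.8000·(0.1200+4.9000) = 4.0160 m
margins: 0.1500+0.0600+0.0000 = 0.2100 m
S_min ≈ 0.2940+6.0025+4.0160+0.2100  ⇒  S_min = 4209/400 m

S_min = 4209/400 m = 10.5225 m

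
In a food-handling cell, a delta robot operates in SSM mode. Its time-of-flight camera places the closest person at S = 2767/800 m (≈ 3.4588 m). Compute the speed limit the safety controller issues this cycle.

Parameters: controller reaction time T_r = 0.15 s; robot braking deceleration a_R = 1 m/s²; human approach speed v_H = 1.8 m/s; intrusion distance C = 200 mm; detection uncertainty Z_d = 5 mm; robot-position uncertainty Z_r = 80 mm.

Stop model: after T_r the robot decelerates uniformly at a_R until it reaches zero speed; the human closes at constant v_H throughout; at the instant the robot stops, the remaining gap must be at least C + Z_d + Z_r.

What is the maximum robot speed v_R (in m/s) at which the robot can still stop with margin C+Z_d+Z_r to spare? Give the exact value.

v_R_max = 23/20 m/s = 1.1500 m/s

quadratic (1/2)·v² + (39/20)·v + (-2323/800) = 0
  disc = (39/20)² − 4·(1/2)·(-2323/800) = 961/100 ; √disc = 31/10
  v_R = (−(39/20) + 31/10) / (2·(1/2)) = 23/20 m/s
check:
T_s = v_R/a_R = (23/20)/1 = 1.1500 s
robot covers v_R·T_r = 1.1500·0.1500 = 0.1725 m before braking
braking distance = 1.1500²/(2·1.0000) = 0.6613 m
person approaches 1.8000·(0.1500+1.1500) = 2.3400 m
margins: 0.2000+0.0050+0.0800 = 0.2850 m
sum ≈ 0.1725+0.6613+2.3400+0.2850 ≈ 3.4588 m = S ✓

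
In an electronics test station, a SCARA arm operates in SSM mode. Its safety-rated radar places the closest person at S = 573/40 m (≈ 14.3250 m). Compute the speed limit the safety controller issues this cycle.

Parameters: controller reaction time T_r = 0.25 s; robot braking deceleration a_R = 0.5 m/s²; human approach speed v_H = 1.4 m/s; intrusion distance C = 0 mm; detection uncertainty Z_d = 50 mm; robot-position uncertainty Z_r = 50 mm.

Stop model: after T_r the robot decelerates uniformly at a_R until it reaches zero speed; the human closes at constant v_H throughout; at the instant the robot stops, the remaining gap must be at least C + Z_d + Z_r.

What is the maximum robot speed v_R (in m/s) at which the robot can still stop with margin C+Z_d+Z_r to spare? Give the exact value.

collect terms ⇒ (1)·v_R² + (61/20)·v_R + (-111/8) = 0
  disc = (61/20)² − 4·(1)·(-111/8) = 25921/400 ; √disc = 161/20
  v_R = (−(61/20) + 161/20) / (2·(1)) = 5/2 m/s
check:
stop time T_s = (5/2)/(1/2) = 5.0000 s
robot in T_r: 2.5000·0.2500 = 0.6250 m
braking distance = 2.5000²/(2·0.5000) = 6.2500 m
human closes 1.4000·5.2500 = 7.3500 m
residual clearance needed = 0.0000+0.0500+0.0500 = 0.1000 m
sum ≈ 0.6250+6.2500+7.3500+0.1000 ≈ 14.3250 m = S ✓

v_R_max = 5/2 m/s = 2.5000 m/s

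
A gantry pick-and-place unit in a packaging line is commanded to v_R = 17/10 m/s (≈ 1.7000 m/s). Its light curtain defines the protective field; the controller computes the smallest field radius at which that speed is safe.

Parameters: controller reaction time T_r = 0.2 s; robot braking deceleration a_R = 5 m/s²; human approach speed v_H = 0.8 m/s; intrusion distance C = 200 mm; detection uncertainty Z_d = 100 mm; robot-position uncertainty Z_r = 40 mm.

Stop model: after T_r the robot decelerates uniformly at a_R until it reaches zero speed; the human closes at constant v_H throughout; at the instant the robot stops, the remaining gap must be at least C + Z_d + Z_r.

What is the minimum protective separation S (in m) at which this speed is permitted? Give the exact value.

braking lasts T_s = (17/10)/5 = 0.3400 s
robot in T_r: 1.7000·0.2000 = 0.3400 m
robot under decel: 1.7000²/(2·5.0000) = 0.2890 m
human over T_r+T_s: 0.8000·(0.2000+0.3400) = 0.4320 m
residual clearance needed = 0.2000+0.1000+0.0400 = 0.3400 m
S_min ≈ 0.3400+0.2890+0.4320+0.3400  ⇒  S_min = 1401/1000 m

S_min = 1401/1000 m = 1.4010 m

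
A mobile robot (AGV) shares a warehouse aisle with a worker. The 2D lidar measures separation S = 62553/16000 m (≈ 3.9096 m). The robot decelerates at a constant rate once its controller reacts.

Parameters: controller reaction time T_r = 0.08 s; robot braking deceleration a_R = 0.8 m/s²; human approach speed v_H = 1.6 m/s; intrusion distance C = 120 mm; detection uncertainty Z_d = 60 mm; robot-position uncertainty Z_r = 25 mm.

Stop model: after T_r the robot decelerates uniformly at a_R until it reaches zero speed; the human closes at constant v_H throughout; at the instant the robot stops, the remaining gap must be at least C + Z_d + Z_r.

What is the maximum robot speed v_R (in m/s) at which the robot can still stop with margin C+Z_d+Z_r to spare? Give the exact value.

v_R_max = 5/4 m/s = 1.2500 m/s

quadratic (5/8)·v² + (52/25)·v + (-2289/640) = 0
  disc = (52/25)² − 4·(5/8)·(-2289/640) = 2122849/160000 ; √disc = 1457/400
  v_R = (−(52/25) + 1457/400) / (2·(5/8)) = 5/4 m/s
check:
braking lasts T_s = (5/4)/(4/5) = 1.5625 s
robot covers v_R·T_r = 1.2500·0.0800 = 0.1000 m before braking
braking distance = 1.2500²/(2·0.8000) = 0.9766 m
person approaches 1.6000·(0.0800+1.5625) = 2.6280 m
C+Z_d+Z_r = 0.1200+0.0600+0.0250 = 0.2050 m
sum ≈ 0.1000+0.9766+2.6280+0.2050 ≈ 3.9096 m = S ✓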